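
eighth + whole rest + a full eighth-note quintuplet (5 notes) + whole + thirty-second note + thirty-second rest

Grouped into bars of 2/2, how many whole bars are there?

2

One bar of 2/2 = 32 thirty-second notes.
In thirty-second notes: eighth = 4; whole rest = 32; a full eighth-note quintuplet (5 notes) (five quintuplet eighths span one half) = 16; whole = 32; thirty-second note = 1; thirty-second rest = 1.
Total: 4 + 32 + 16 + 32 + 1 + 1 = 86.
86 ÷ 32 = 2 complete bars with 22 left over.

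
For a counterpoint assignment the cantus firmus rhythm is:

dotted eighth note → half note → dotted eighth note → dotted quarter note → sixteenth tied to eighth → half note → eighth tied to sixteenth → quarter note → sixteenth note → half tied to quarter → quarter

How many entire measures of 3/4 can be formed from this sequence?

4

One bar of 3/4 = 12 sixteenth notes.
Express everything in sixteenth notes: dotted eighth note = 3; half note = 8; dotted eighth note = 3; dotted quarter note = 6; sixteenth tied to eighth (sixteenth + eighth) = 3; half note = 8; eighth tied to sixteenth (eighth + sixteenth) = 3; quarter note = 4; sixteenth note = 1; half tied to quarter (half + quarter) = 12; quarter = 4.
Altogether 3 + 8 + 3 + 6 + 3 + 8 + 3 + 4 + 1 + 12 + 4 = 55.
55 ÷ 12 = 4 complete bars with 7 left over.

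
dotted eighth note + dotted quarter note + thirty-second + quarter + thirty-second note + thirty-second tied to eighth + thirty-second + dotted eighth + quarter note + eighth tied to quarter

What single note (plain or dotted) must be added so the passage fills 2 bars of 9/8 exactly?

dotted quarter note

2 bars of 9/8 = 72 thirty-second notes.
Express everything in thirty-second notes: dotted eighth note = 6; dotted quarter note = 12; thirty-second = 1; quarter = 8; thirty-second note = 1; thirty-second tied to eighth (thirty-second + eighth) = 5; thirty-second = 1; dotted eighth = 6; quarter note = 8; eighth tied to quarter (eighth + quarter) = 12.
Altogether 6 + 12 + 1 + 8 + 1 + 5 + 1 + 6 + 8 + 12 = 60.
Remaining: 72 − 60 = 12 thirty-second notes, which is a dotted quarter note.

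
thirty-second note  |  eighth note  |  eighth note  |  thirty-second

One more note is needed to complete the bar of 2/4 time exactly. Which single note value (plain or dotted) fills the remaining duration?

dotted eighth note

The bar of 2/4 = 16 thirty-second notes.
In thirty-second notes: thirty-second note = 1; eighth note = 4; eighth note = 4; thirty-second = 1.
Total: 1 + 4 + 4 + 1 = 10.
Remaining: 16 − 10 = 6 thirty-second notes, which is a dotted eighth note.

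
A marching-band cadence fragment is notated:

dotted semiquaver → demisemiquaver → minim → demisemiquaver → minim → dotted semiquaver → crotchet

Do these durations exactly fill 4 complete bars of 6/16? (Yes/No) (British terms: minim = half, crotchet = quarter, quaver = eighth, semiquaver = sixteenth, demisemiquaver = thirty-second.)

One bar of 6/16 = 12 thirty-second notes, so 4 bars = 48.
Express everything in thirty-second notes: dotted semiquaver = 3; demisemiquaver = 1; minim = 16; demisemiquaver = 1; minim = 16; dotted semiquaver = 3; crotchet = 8.
Altogether 3 + 1 + 16 + 1 + 16 + 3 + 8 = 48.
48 equals 48, so the answer is Yes.

Yes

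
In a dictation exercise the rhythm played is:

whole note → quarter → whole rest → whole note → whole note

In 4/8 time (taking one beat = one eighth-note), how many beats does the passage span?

One eighth-note beat = 2 sixteenth notes.
Express everything in sixteenth notes: whole note = 16; quarter = 4; whole rest = 16; whole note = 16; whole note = 16.
Total: 16 + 4 + 16 + 16 + 16 = 68.
68 ÷ 2 = 34 beats.

34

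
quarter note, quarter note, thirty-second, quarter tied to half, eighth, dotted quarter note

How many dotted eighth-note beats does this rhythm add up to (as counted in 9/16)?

9.5

One dotted eighth-note beat = 6 thirty-second notes.
In thirty-second notes: quarter note = 8; quarter note = 8; thirty-second = 1; quarter tied to half (quarter + half) = 24; eighth = 4; dotted quarter note = 12.
Sum: 8 + 8 + 1 + 24 + 4 + 12 = 57.
57 ÷ 6 = 9.5 beats.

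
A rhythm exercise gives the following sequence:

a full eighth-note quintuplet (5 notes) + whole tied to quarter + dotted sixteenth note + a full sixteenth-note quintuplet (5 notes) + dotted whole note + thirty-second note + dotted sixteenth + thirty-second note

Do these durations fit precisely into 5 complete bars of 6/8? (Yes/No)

Yes

One bar of 6/8 = 24 thirty-second notes, so 5 bars = 120.
In thirty-second notes: a full eighth-note quintuplet (5 notes) (five quintuplet eighths span one half) = 16; whole tied to quarter (whole + quarter) = 40; dotted sixteenth note = 3; a full sixteenth-note quintuplet (5 notes) (five quintuplet sixteenths span one quarter) = 8; dotted whole note = 48; thirty-second note = 1; dotted sixteenth = 3; thirty-second note = 1.
Altogether 16 + 40 + 3 + 8 + 48 + 1 + 3 + 1 = 120.
120 equals 120, so the answer is Yes.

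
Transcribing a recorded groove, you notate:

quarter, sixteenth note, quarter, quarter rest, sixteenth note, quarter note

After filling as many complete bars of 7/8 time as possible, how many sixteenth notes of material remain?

One bar of 7/8 = 14 sixteenth notes.
Convert each value to sixteenth notes: quarter = 4; sixteenth note = 1; quarter = 4; quarter rest = 4; sixteenth note = 1; quarter note = 4.
Altogether 4 + 1 + 4 + 4 + 1 + 4 = 18.
18 ÷ 14 = 1 complete bar with 4 sixteenth notes remaining.

4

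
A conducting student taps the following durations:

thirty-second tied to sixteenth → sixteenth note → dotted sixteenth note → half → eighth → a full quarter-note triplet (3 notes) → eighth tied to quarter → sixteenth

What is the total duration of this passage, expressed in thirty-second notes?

58

Convert each value to thirty-second notes: thirty-second tied to sixteenth (thirty-second + sixteenth) = 3; sixteenth note = 2; dotted sixteenth note = 3; half = 16; eighth = 4; a full quarter-note triplet (3 notes) (three triplet quarters span one half) = 16; eighth tied to quarter (eighth + quarter) = 12; sixteenth = 2.
Total: 3 + 2 + 3 + 16 + 4 + 16 + 12 + 2 = 58 thirty-second notes.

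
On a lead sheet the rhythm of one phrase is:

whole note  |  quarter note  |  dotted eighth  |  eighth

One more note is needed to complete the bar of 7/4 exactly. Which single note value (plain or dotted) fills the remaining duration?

dotted eighth note

The bar of 7/4 = 28 sixteenth notes.
In sixteenth notes: whole note = 16; quarter note = 4; dotted eighth = 3; eighth = 2.
Altogether 16 + 4 + 3 + 2 = 25.
Remaining: 28 − 25 = 3 sixteenth notes, which is a dotted eighth note.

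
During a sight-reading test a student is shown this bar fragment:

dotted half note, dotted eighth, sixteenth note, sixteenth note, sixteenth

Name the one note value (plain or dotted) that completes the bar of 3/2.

The bar of 3/2 = 24 sixteenth notes.
Convert each value to sixteenth notes: dotted half note = 12; dotted eighth = 3; sixteenth note = 1; sixteenth note = 1; sixteenth = 1.
Adding: 12 + 3 + 1 + 1 + 1 = 18.
Remaining: 24 − 18 = 6 sixteenth notes, which is a dotted quarter note.

dotted quarter note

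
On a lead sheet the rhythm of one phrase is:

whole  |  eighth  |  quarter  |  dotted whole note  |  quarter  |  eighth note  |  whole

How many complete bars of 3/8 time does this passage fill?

11

One bar of 3/8 = 3 eighth notes.
Convert each value to eighth notes: whole = 8; eighth = 1; quarter = 2; dotted whole note = 12; quarter = 2; eighth note = 1; whole = 8.
Adding: 8 + 1 + 2 + 12 + 2 + 1 + 8 = 34.
34 ÷ 3 = 11 complete bars with 1 left over.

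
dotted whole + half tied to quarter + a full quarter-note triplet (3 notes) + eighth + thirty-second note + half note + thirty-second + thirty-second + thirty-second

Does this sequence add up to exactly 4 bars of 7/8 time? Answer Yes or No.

One bar of 7/8 = 28 thirty-second notes, so 4 bars = 112.
Working in thirty-second notes: dotted whole = 48; half tied to quarter (half + quarter) = 24; a full quarter-note triplet (3 notes) (three triplet quarters span one half) = 16; eighth = 4; thirty-second note = 1; half note = 16; thirty-second = 1; thirty-second = 1; thirty-second = 1.
Altogether 48 + 24 + 16 + 4 + 1 + 16 + 1 + 1 + 1 = 112.
112 equals 112, so the answer is Yes.

Yes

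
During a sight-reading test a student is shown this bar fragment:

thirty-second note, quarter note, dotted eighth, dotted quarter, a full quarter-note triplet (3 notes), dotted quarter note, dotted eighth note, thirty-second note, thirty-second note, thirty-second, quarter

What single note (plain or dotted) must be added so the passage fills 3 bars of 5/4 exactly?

3 bars of 5/4 = 120 thirty-second notes.
Express everything in thirty-second notes: thirty-second note = 1; quarter note = 8; dotted eighth = 6; dotted quarter = 12; a full quarter-note triplet (3 notes) (three triplet quarters span one half) = 16; dotted quarter note = 12; dotted eighth note = 6; thirty-second note = 1; thirty-second note = 1; thirty-second = 1; quarter = 8.
Sum: 1 + 8 + 6 + 12 + 16 + 12 + 6 + 1 + 1 + 1 + 8 = 72.
Remaining: 120 − 72 = 48 thirty-second notes, which is a dotted whole note.

dotted whole note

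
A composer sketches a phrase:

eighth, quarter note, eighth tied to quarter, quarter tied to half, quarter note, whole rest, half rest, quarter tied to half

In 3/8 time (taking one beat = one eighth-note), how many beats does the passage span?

One eighth-note beat = 2 sixteenth notes.
Convert each value to sixteenth notes: eighth = 2; quarter note = 4; eighth tied to quarter (eighth + quarter) = 6; quarter tied to half (quarter + half) = 12; quarter note = 4; whole rest = 16; half rest = 8; quarter tied to half (quarter + half) = 12.
Sum: 2 + 4 + 6 + 12 + 4 + 16 + 8 + 12 = 64.
64 ÷ 2 = 32 beats.

32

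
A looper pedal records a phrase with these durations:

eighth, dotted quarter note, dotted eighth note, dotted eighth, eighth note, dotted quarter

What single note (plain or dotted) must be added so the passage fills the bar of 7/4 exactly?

The bar of 7/4 = 28 sixteenth notes.
In sixteenth notes: eighth = 2; dotted quarter note = 6; dotted eighth note = 3; dotted eighth = 3; eighth note = 2; dotted quarter = 6.
Adding: 2 + 6 + 3 + 3 + 2 + 6 = 22.
Remaining: 28 − 22 = 6 sixteenth notes, which is a dotted quarter note.

dotted quarter note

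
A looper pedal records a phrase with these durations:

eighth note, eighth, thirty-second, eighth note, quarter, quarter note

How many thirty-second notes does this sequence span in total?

29

Convert each value to thirty-second notes: eighth note = 4; eighth = 4; thirty-second = 1; eighth note = 4; quarter = 8; quarter note = 8.
Sum: 4 + 4 + 1 + 4 + 8 + 8 = 29 thirty-second notes.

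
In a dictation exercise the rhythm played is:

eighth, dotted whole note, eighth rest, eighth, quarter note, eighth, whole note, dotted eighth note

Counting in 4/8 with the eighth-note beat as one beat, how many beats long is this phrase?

27.5

One eighth-note beat = 2 sixteenth notes.
Convert each value to sixteenth notes: eighth = 2; dotted whole note = 24; eighth rest = 2; eighth = 2; quarter note = 4; eighth = 2; whole note = 16; dotted eighth note = 3.
Total: 2 + 24 + 2 + 2 + 4 + 2 + 16 + 3 = 55.
55 ÷ 2 = 27.5 beats.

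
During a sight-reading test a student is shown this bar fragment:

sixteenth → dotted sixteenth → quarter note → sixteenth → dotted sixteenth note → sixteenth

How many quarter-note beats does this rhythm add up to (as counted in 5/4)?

One quarter-note beat = 8 thirty-second notes.
In thirty-second notes: sixteenth = 2; dotted sixteenth = 3; quarter note = 8; sixteenth = 2; dotted sixteenth note = 3; sixteenth = 2.
Adding: 2 + 3 + 8 + 2 + 3 + 2 = 20.
20 ÷ 8 = 2.5 beats.

2.5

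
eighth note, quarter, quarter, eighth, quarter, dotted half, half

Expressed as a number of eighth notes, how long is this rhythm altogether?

Convert each value to eighth notes: eighth note = 1; quarter = 2; quarter = 2; eighth = 1; quarter = 2; dotted half = 6; half = 4.
Total: 1 + 2 + 2 + 1 + 2 + 6 + 4 = 18 eighth notes.

18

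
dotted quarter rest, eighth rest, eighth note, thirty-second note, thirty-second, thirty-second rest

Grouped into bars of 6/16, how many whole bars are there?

One bar of 6/16 = 12 thirty-second notes.
Working in thirty-second notes: dotted quarter rest = 12; eighth rest = 4; eighth note = 4; thirty-second note = 1; thirty-second = 1; thirty-second rest = 1.
Altogether 12 + 4 + 4 + 1 + 1 + 1 = 23.
23 ÷ 12 = 1 complete bar with 11 left over.

1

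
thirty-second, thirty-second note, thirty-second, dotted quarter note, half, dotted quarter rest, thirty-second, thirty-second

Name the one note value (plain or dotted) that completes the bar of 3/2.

The bar of 3/2 = 48 thirty-second notes.
Working in thirty-second notes: thirty-second = 1; thirty-second note = 1; thirty-second = 1; dotted quarter note = 12; half = 16; dotted quarter rest = 12; thirty-second = 1; thirty-second = 1.
Total: 1 + 1 + 1 + 12 + 16 + 12 + 1 + 1 = 45.
Remaining: 48 − 45 = 3 thirty-second notes, which is a dotted sixteenth note.

dotted sixteenth note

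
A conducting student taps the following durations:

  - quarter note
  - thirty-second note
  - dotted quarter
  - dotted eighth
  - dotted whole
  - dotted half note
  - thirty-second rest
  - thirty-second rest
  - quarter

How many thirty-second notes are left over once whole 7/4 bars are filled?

53

One bar of 7/4 = 56 thirty-second notes.
In thirty-second notes: quarter note = 8; thirty-second note = 1; dotted quarter = 12; dotted eighth = 6; dotted whole = 48; dotted half note = 24; thirty-second rest = 1; thirty-second rest = 1; quarter = 8.
Sum: 8 + 1 + 12 + 6 + 48 + 24 + 1 + 1 + 8 = 109.
109 ÷ 56 = 1 complete bar with 53 thirty-second notes remaining.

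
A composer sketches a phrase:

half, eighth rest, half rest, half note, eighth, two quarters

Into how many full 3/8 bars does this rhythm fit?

One bar of 3/8 = 3 eighth notes.
Convert each value to eighth notes: half = 4; eighth rest = 1; half rest = 4; half note = 4; eighth = 1; quarter = 2; quarter = 2.
Altogether 4 + 1 + 4 + 4 + 1 + 2 + 2 = 18.
18 ÷ 3 = 6 complete bars with 0 left over.

6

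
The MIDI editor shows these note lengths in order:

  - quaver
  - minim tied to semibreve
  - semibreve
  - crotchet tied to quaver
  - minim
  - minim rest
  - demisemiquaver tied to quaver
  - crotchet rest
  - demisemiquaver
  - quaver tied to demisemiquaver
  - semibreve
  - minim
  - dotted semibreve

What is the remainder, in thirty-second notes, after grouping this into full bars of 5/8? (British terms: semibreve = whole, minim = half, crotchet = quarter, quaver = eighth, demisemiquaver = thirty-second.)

3

One bar of 5/8 = 20 thirty-second notes.
Working in thirty-second notes: quaver = 4; minim tied to semibreve (minim + semibreve) = 48; semibreve = 32; crotchet tied to quaver (crotchet + quaver) = 12; minim = 16; minim rest = 16; demisemiquaver tied to quaver (demisemiquaver + quaver) = 5; crotchet rest = 8; demisemiquaver = 1; quaver tied to demisemiquaver (quaver + demisemiquaver) = 5; semibreve = 32; minim = 16; dotted semibreve = 48.
Total: 4 + 48 + 32 + 12 + 16 + 16 + 5 + 8 + 1 + 5 + 32 + 16 + 48 = 243.
243 ÷ 20 = 12 complete bars with 3 thirty-second notes remaining.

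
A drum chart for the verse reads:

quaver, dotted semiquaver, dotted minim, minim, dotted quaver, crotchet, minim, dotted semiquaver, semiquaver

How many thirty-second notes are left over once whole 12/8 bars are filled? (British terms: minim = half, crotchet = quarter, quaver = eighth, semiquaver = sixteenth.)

34

One bar of 12/8 = 48 thirty-second notes.
Each duration in thirty-second notes: quaver = 4; dotted semiquaver = 3; dotted minim = 24; minim = 16; dotted quaver = 6; crotchet = 8; minim = 16; dotted semiquaver = 3; semiquaver = 2.
Sum: 4 + 3 + 24 + 16 + 6 + 8 + 16 + 3 + 2 = 82.
82 ÷ 48 = 1 complete bar with 34 thirty-second notes remaining.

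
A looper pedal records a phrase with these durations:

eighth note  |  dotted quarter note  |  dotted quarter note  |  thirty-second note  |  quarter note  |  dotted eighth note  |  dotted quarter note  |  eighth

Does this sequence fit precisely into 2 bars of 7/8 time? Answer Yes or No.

One bar of 7/8 = 28 thirty-second notes, so 2 bars = 56.
Working in thirty-second notes: eighth note = 4; dotted quarter note = 12; dotted quarter note = 12; thirty-second note = 1; quarter note = 8; dotted eighth note = 6; dotted quarter note = 12; eighth = 4.
Total: 4 + 12 + 12 + 1 + 8 + 6 + 12 + 4 = 59.
59 exceeds 56, so the answer is No.

No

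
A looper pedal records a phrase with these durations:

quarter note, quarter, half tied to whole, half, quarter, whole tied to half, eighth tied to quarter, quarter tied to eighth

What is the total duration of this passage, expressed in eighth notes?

Convert each value to eighth notes: quarter note = 2; quarter = 2; half tied to whole (half + whole) = 12; half = 4; quarter = 2; whole tied to half (whole + half) = 12; eighth tied to quarter (eighth + quarter) = 3; quarter tied to eighth (quarter + eighth) = 3.
Sum: 2 + 2 + 12 + 4 + 2 + 12 + 3 + 3 = 40 eighth notes.

40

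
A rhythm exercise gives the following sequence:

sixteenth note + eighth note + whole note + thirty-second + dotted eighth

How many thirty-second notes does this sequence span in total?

Express everything in thirty-second notes: sixteenth note = 2; eighth note = 4; whole note = 32; thirty-second = 1; dotted eighth = 6.
Sum: 2 + 4 + 32 + 1 + 6 = 45 thirty-second notes.

45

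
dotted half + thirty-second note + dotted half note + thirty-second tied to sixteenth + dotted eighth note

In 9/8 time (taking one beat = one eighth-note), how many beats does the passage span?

One eighth-note beat = 4 thirty-second notes.
Each duration in thirty-second notes: dotted half = 24; thirty-second note = 1; dotted half note = 24; thirty-second tied to sixteenth (thirty-second + sixteenth) = 3; dotted eighth note = 6.
Altogether 24 + 1 + 24 + 3 + 6 = 58.
58 ÷ 4 = 14.5 beats.

14.5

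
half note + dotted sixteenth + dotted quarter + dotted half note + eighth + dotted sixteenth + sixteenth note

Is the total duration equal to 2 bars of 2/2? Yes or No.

Yes

One bar of 2/2 = 32 thirty-second notes, so 2 bars = 64.
Convert each value to thirty-second notes: half note = 16; dotted sixteenth = 3; dotted quarter = 12; dotted half note = 24; eighth = 4; dotted sixteenth = 3; sixteenth note = 2.
Total: 16 + 3 + 12 + 24 + 4 + 3 + 2 = 64.
64 equals 64, so the answer is Yes.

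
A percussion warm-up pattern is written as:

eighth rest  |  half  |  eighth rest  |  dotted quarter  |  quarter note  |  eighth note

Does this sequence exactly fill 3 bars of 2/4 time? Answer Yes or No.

One bar of 2/4 = 4 eighth notes, so 3 bars = 12.
In eighth notes: eighth rest = 1; half = 4; eighth rest = 1; dotted quarter = 3; quarter note = 2; eighth note = 1.
Adding: 1 + 4 + 1 + 3 + 2 + 1 = 12.
12 equals 12, so the answer is Yes.

Yes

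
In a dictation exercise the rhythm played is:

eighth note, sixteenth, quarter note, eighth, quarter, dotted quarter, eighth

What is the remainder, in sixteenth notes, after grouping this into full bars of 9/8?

3

One bar of 9/8 = 18 sixteenth notes.
In sixteenth notes: eighth note = 2; sixteenth = 1; quarter note = 4; eighth = 2; quarter = 4; dotted quarter = 6; eighth = 2.
Adding: 2 + 1 + 4 + 2 + 4 + 6 + 2 = 21.
21 ÷ 18 = 1 complete bar with 3 sixteenth notes remaining.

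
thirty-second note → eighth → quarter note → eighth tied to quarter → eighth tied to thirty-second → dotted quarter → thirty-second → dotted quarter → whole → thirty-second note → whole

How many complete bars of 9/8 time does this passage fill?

3

One bar of 9/8 = 36 thirty-second notes.
In thirty-second notes: thirty-second note = 1; eighth = 4; quarter note = 8; eighth tied to quarter (eighth + quarter) = 12; eighth tied to thirty-second (eighth + thirty-second) = 5; dotted quarter = 12; thirty-second = 1; dotted quarter = 12; whole = 32; thirty-second note = 1; whole = 32.
Altogether 1 + 4 + 8 + 12 + 5 + 12 + 1 + 12 + 32 + 1 + 32 = 120.
120 ÷ 36 = 3 complete bars with 12 left over.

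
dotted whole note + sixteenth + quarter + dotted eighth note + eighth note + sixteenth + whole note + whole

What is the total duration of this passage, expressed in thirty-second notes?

134

Convert each value to thirty-second notes: dotted whole note = 48; sixteenth = 2; quarter = 8; dotted eighth note = 6; eighth note = 4; sixteenth = 2; whole note = 32; whole = 32.
Sum: 48 + 2 + 8 + 6 + 4 + 2 + 32 + 32 = 134 thirty-second notes.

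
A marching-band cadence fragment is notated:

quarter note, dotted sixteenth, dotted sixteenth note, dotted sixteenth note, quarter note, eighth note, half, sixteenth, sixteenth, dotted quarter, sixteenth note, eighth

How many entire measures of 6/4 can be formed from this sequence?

1

One bar of 6/4 = 48 thirty-second notes.
In thirty-second notes: quarter note = 8; dotted sixteenth = 3; dotted sixteenth note = 3; dotted sixteenth note = 3; quarter note = 8; eighth note = 4; half = 16; sixteenth = 2; sixteenth = 2; dotted quarter = 12; sixteenth note = 2; eighth = 4.
Altogether 8 + 3 + 3 + 3 + 8 + 4 + 16 + 2 + 2 + 12 + 2 + 4 = 67.
67 ÷ 48 = 1 complete bar with 19 left over.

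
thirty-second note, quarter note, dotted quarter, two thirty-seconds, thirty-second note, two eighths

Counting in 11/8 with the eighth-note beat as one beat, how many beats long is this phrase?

One eighth-note beat = 4 thirty-second notes.
Convert each value to thirty-second notes: thirty-second note = 1; quarter note = 8; dotted quarter = 12; thirty-second = 1; thirty-second = 1; thirty-second note = 1; eighth = 4; eighth = 4.
Sum: 1 + 8 + 12 + 1 + 1 + 1 + 4 + 4 = 32.
32 ÷ 4 = 8 beats.

8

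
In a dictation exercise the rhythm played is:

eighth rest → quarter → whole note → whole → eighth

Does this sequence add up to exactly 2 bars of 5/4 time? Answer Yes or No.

Yes

One bar of 5/4 = 10 eighth notes, so 2 bars = 20.
Each duration in eighth notes: eighth rest = 1; quarter = 2; whole note = 8; whole = 8; eighth = 1.
Sum: 1 + 2 + 8 + 8 + 1 = 20.
20 equals 20, so the answer is Yes.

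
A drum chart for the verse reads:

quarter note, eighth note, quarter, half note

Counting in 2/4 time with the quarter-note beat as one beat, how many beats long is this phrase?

One quarter-note beat = 2 eighth notes.
Express everything in eighth notes: quarter note = 2; eighth note = 1; quarter = 2; half note = 4.
Sum: 2 + 1 + 2 + 4 = 9.
9 ÷ 2 = 4.5 beats.

4.5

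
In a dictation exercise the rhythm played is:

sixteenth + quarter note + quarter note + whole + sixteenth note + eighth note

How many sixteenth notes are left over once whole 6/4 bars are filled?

One bar of 6/4 = 24 sixteenth notes.
In sixteenth notes: sixteenth = 1; quarter note = 4; quarter note = 4; whole = 16; sixteenth note = 1; eighth note = 2.
Total: 1 + 4 + 4 + 16 + 1 + 2 = 28.
28 ÷ 24 = 1 complete bar with 4 sixteenth notes remaining.

4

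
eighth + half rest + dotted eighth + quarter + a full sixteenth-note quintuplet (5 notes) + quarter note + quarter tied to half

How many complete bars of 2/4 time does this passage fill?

One bar of 2/4 = 8 sixteenth notes.
Each duration in sixteenth notes: eighth = 2; half rest = 8; dotted eighth = 3; quarter = 4; a full sixteenth-note quintuplet (5 notes) (five quintuplet sixteenths span one quarter) = 4; quarter note = 4; quarter tied to half (quarter + half) = 12.
Adding: 2 + 8 + 3 + 4 + 4 + 4 + 12 = 37.
37 ÷ 8 = 4 complete bars with 5 left over.

4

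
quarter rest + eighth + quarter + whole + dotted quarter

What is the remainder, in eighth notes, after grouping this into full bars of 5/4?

One bar of 5/4 = 10 eighth notes.
In eighth notes: quarter rest = 2; eighth = 1; quarter = 2; whole = 8; dotted quarter = 3.
Altogether 2 + 1 + 2 + 8 + 3 = 16.
16 ÷ 10 = 1 complete bar with 6 eighth notes remaining.

6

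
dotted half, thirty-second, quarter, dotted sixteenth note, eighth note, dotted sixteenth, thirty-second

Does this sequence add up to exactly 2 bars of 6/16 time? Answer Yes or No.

One bar of 6/16 = 12 thirty-second notes, so 2 bars = 24.
Each duration in thirty-second notes: dotted half = 24; thirty-second = 1; quarter = 8; dotted sixteenth note = 3; eighth note = 4; dotted sixteenth = 3; thirty-second = 1.
Total: 24 + 1 + 8 + 3 + 4 + 3 + 1 = 44.
44 exceeds 24, so the answer is No.

No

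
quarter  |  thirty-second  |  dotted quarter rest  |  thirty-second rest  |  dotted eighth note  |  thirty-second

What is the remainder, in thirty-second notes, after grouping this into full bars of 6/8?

One bar of 6/8 = 24 thirty-second notes.
Convert each value to thirty-second notes: quarter = 8; thirty-second = 1; dotted quarter rest = 12; thirty-second rest = 1; dotted eighth note = 6; thirty-second = 1.
Total: 8 + 1 + 12 + 1 + 6 + 1 = 29.
29 ÷ 24 = 1 complete bar with 5 thirty-second notes remaining.

5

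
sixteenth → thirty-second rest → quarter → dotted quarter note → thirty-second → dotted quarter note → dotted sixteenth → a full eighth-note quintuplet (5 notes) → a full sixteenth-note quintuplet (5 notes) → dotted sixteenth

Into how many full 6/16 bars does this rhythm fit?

One bar of 6/16 = 12 thirty-second notes.
Each duration in thirty-second notes: sixteenth = 2; thirty-second rest = 1; quarter = 8; dotted quarter note = 12; thirty-second = 1; dotted quarter note = 12; dotted sixteenth = 3; a full eighth-note quintuplet (5 notes) (five quintuplet eighths span one half) = 16; a full sixteenth-note quintuplet (5 notes) (five quintuplet sixteenths span one quarter) = 8; dotted sixteenth = 3.
Sum: 2 + 1 + 8 + 12 + 1 + 12 + 3 + 16 + 8 + 3 = 66.
66 ÷ 12 = 5 complete bars with 6 left over.

5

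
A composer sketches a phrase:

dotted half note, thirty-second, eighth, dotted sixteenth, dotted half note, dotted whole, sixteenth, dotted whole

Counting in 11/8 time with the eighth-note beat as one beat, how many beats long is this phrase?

One eighth-note beat = 4 thirty-second notes.
Working in thirty-second notes: dotted half note = 24; thirty-second = 1; eighth = 4; dotted sixteenth = 3; dotted half note = 24; dotted whole = 48; sixteenth = 2; dotted whole = 48.
Total: 24 + 1 + 4 + 3 + 24 + 48 + 2 + 48 = 154.
154 ÷ 4 = 38.5 beats.

38.5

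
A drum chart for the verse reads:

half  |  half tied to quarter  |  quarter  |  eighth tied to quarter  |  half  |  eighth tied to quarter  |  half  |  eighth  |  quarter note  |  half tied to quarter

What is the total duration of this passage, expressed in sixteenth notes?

70

Convert each value to sixteenth notes: half = 8; half tied to quarter (half + quarter) = 12; quarter = 4; eighth tied to quarter (eighth + quarter) = 6; half = 8; eighth tied to quarter (eighth + quarter) = 6; half = 8; eighth = 2; quarter note = 4; half tied to quarter (half + quarter) = 12.
Adding: 8 + 12 + 4 + 6 + 8 + 6 + 8 + 2 + 4 + 12 = 70 sixteenth notes.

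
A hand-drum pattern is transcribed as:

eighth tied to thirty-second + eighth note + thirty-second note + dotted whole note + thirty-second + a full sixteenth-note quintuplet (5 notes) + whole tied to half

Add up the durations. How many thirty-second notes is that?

Each duration in thirty-second notes: eighth tied to thirty-second (eighth + thirty-second) = 5; eighth note = 4; thirty-second note = 1; dotted whole note = 48; thirty-second = 1; a full sixteenth-note quintuplet (5 notes) (five quintuplet sixteenths span one quarter) = 8; whole tied to half (whole + half) = 48.
Altogether 5 + 4 + 1 + 48 + 1 + 8 + 48 = 115 thirty-second notes.

115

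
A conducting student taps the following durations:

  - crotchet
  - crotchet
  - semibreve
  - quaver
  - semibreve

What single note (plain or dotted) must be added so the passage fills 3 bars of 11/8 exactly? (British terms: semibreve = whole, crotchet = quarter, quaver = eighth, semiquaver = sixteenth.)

3 bars of 11/8 = 33 eighth notes.
In eighth notes: crotchet = 2; crotchet = 2; semibreve = 8; quaver = 1; semibreve = 8.
Total: 2 + 2 + 8 + 1 + 8 = 21.
Remaining: 33 − 21 = 12 eighth notes, which is a dotted whole note.

dotted whole note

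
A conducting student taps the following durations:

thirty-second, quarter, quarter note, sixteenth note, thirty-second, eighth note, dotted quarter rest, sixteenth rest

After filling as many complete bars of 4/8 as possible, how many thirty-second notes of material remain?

6

One bar of 4/8 = 16 thirty-second notes.
Express everything in thirty-second notes: thirty-second = 1; quarter = 8; quarter note = 8; sixteenth note = 2; thirty-second = 1; eighth note = 4; dotted quarter rest = 12; sixteenth rest = 2.
Adding: 1 + 8 + 8 + 2 + 1 + 4 + 12 + 2 = 38.
38 ÷ 16 = 2 complete bars with 6 thirty-second notes remaining.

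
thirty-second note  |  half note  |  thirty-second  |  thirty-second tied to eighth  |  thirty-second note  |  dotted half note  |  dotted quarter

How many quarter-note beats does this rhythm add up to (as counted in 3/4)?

One quarter-note beat = 8 thirty-second notes.
Express everything in thirty-second notes: thirty-second note = 1; half note = 16; thirty-second = 1; thirty-second tied to eighth (thirty-second + eighth) = 5; thirty-second note = 1; dotted half note = 24; dotted quarter = 12.
Altogether 1 + 16 + 1 + 5 + 1 + 24 + 12 = 60.
60 ÷ 8 = 7.5 beats.

7.5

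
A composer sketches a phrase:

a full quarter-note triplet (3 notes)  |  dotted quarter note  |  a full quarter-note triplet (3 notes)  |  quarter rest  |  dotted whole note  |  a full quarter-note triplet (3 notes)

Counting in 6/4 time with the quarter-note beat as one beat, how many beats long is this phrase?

One quarter-note beat = 2 eighth notes.
Convert each value to eighth notes: a full quarter-note triplet (3 notes) (three triplet quarters span one half) = 4; dotted quarter note = 3; a full quarter-note triplet (3 notes) (three triplet quarters span one half) = 4; quarter rest = 2; dotted whole note = 12; a full quarter-note triplet (3 notes) (three triplet quarters span one half) = 4.
Adding: 4 + 3 + 4 + 2 + 12 + 4 = 29.
29 ÷ 2 = 14.5 beats.

14.5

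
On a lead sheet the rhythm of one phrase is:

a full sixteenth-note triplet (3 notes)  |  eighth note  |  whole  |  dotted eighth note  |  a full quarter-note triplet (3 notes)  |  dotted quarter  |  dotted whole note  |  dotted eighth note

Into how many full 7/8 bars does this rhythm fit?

4

One bar of 7/8 = 14 sixteenth notes.
In sixteenth notes: a full sixteenth-note triplet (3 notes) (three triplet sixteenths span one eighth) = 2; eighth note = 2; whole = 16; dotted eighth note = 3; a full quarter-note triplet (3 notes) (three triplet quarters span one half) = 8; dotted quarter = 6; dotted whole note = 24; dotted eighth note = 3.
Total: 2 + 2 + 16 + 3 + 8 + 6 + 24 + 3 = 64.
64 ÷ 14 = 4 complete bars with 8 left over.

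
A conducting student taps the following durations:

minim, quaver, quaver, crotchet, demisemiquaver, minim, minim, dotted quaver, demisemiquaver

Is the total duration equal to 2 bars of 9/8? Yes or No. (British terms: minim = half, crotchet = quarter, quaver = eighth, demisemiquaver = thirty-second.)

Yes

One bar of 9/8 = 36 thirty-second notes, so 2 bars = 72.
Working in thirty-second notes: minim = 16; quaver = 4; quaver = 4; crotchet = 8; demisemiquaver = 1; minim = 16; minim = 16; dotted quaver = 6; demisemiquaver = 1.
Sum: 16 + 4 + 4 + 8 + 1 + 16 + 16 + 6 + 1 = 72.
72 equals 72, so the answer is Yes.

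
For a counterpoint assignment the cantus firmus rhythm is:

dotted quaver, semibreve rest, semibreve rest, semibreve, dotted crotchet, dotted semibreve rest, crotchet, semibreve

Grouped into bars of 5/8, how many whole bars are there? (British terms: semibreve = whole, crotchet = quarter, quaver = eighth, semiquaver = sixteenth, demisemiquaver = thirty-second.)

10

One bar of 5/8 = 10 sixteenth notes.
In sixteenth notes: dotted quaver = 3; semibreve rest = 16; semibreve rest = 16; semibreve = 16; dotted crotchet = 6; dotted semibreve rest = 24; crotchet = 4; semibreve = 16.
Altogether 3 + 16 + 16 + 16 + 6 + 24 + 4 + 16 = 101.
101 ÷ 10 = 10 complete bars with 1 left over.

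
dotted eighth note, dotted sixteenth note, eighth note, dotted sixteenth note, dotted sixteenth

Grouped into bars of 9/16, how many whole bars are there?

1

One bar of 9/16 = 18 thirty-second notes.
Working in thirty-second notes: dotted eighth note = 6; dotted sixteenth note = 3; eighth note = 4; dotted sixteenth note = 3; dotted sixteenth = 3.
Total: 6 + 3 + 4 + 3 + 3 = 19.
19 ÷ 18 = 1 complete bar with 1 left over.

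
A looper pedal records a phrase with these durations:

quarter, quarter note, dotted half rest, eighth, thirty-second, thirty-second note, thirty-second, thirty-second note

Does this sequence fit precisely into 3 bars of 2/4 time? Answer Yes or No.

Yes

One bar of 2/4 = 16 thirty-second notes, so 3 bars = 48.
Each duration in thirty-second notes: quarter = 8; quarter note = 8; dotted half rest = 24; eighth = 4; thirty-second = 1; thirty-second note = 1; thirty-second = 1; thirty-second note = 1.
Total: 8 + 8 + 24 + 4 + 1 + 1 + 1 + 1 = 48.
48 equals 48, so the answer is Yes.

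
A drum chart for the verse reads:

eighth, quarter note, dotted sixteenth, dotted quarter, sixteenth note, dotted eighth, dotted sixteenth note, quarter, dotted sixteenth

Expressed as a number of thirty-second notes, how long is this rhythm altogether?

49

Convert each value to thirty-second notes: eighth = 4; quarter note = 8; dotted sixteenth = 3; dotted quarter = 12; sixteenth note = 2; dotted eighth = 6; dotted sixteenth note = 3; quarter = 8; dotted sixteenth = 3.
Sum: 4 + 8 + 3 + 12 + 2 + 6 + 3 + 8 + 3 = 49 thirty-second notes.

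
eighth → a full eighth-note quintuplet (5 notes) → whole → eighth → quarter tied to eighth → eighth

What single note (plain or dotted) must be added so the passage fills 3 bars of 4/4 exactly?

dotted half note

3 bars of 4/4 = 24 eighth notes.
Working in eighth notes: eighth = 1; a full eighth-note quintuplet (5 notes) (five quintuplet eighths span one half) = 4; whole = 8; eighth = 1; quarter tied to eighth (quarter + eighth) = 3; eighth = 1.
Total: 1 + 4 + 8 + 1 + 3 + 1 = 18.
Remaining: 24 − 18 = 6 eighth notes, which is a dotted half note.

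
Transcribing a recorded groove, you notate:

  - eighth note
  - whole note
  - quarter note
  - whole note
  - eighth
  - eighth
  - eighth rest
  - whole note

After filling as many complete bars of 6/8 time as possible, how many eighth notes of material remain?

One bar of 6/8 = 6 eighth notes.
Each duration in eighth notes: eighth note = 1; whole note = 8; quarter note = 2; whole note = 8; eighth = 1; eighth = 1; eighth rest = 1; whole note = 8.
Altogether 1 + 8 + 2 + 8 + 1 + 1 + 1 + 8 = 30.
30 ÷ 6 = 5 complete bars with 0 eighth notes remaining.

0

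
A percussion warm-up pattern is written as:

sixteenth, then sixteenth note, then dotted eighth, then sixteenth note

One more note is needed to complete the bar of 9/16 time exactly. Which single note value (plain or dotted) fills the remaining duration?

dotted eighth note

The bar of 9/16 = 9 sixteenth notes.
Convert each value to sixteenth notes: sixteenth = 1; sixteenth note = 1; dotted eighth = 3; sixteenth note = 1.
Sum: 1 + 1 + 3 + 1 = 6.
Remaining: 9 − 6 = 3 sixteenth notes, which is a dotted eighth note.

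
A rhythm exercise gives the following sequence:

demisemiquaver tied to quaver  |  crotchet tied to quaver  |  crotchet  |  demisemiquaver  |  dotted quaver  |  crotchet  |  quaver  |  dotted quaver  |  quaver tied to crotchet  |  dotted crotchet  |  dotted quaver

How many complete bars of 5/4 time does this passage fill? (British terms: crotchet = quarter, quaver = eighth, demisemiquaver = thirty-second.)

One bar of 5/4 = 40 thirty-second notes.
Each duration in thirty-second notes: demisemiquaver tied to quaver (demisemiquaver + quaver) = 5; crotchet tied to quaver (crotchet + quaver) = 12; crotchet = 8; demisemiquaver = 1; dotted quaver = 6; crotchet = 8; quaver = 4; dotted quaver = 6; quaver tied to crotchet (quaver + crotchet) = 12; dotted crotchet = 12; dotted quaver = 6.
Total: 5 + 12 + 8 + 1 + 6 + 8 + 4 + 6 + 12 + 12 + 6 = 80.
80 ÷ 40 = 2 complete bars with 0 left over.

2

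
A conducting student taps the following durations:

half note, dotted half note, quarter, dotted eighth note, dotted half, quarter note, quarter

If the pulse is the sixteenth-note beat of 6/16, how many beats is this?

One sixteenth-note beat = 2 thirty-second notes.
Working in thirty-second notes: half note = 16; dotted half note = 24; quarter = 8; dotted eighth note = 6; dotted half = 24; quarter note = 8; quarter = 8.
Adding: 16 + 24 + 8 + 6 + 24 + 8 + 8 = 94.
94 ÷ 2 = 47 beats.

47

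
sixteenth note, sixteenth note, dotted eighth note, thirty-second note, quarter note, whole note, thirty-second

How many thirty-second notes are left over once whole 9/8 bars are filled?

16

One bar of 9/8 = 36 thirty-second notes.
In thirty-second notes: sixteenth note = 2; sixteenth note = 2; dotted eighth note = 6; thirty-second note = 1; quarter note = 8; whole note = 32; thirty-second = 1.
Total: 2 + 2 + 6 + 1 + 8 + 32 + 1 = 52.
52 ÷ 36 = 1 complete bar with 16 thirty-second notes remaining.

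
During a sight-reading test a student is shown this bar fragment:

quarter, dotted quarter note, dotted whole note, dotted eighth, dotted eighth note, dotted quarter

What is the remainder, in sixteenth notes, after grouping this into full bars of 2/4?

6

One bar of 2/4 = 8 sixteenth notes.
Each duration in sixteenth notes: quarter = 4; dotted quarter note = 6; dotted whole note = 24; dotted eighth = 3; dotted eighth note = 3; dotted quarter = 6.
Total: 4 + 6 + 24 + 3 + 3 + 6 = 46.
46 ÷ 8 = 5 complete bars with 6 sixteenth notes remaining.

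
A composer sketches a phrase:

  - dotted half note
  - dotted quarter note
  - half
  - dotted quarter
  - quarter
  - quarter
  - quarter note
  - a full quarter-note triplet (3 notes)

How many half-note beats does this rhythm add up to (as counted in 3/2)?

One half-note beat = 4 eighth notes.
Convert each value to eighth notes: dotted half note = 6; dotted quarter note = 3; half = 4; dotted quarter = 3; quarter = 2; quarter = 2; quarter note = 2; a full quarter-note triplet (3 notes) (three triplet quarters span one half) = 4.
Altogether 6 + 3 + 4 + 3 + 2 + 2 + 2 + 4 = 26.
26 ÷ 4 = 6.5 beats.

6.5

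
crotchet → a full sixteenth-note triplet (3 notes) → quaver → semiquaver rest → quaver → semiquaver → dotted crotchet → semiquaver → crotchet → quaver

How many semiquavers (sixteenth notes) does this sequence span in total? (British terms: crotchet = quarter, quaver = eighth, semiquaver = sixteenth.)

25

Each duration in sixteenth notes: crotchet = 4; a full sixteenth-note triplet (3 notes) (three triplet sixteenths span one eighth) = 2; quaver = 2; semiquaver rest = 1; quaver = 2; semiquaver = 1; dotted crotchet = 6; semiquaver = 1; crotchet = 4; quaver = 2.
Adding: 4 + 2 + 2 + 1 + 2 + 1 + 6 + 1 + 4 + 2 = 25 sixteenth notes.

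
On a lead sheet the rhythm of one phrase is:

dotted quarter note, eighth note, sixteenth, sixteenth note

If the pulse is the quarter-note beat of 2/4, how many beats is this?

One quarter-note beat = 4 sixteenth notes.
In sixteenth notes: dotted quarter note = 6; eighth note = 2; sixteenth = 1; sixteenth note = 1.
Total: 6 + 2 + 1 + 1 = 10.
10 ÷ 4 = 2.5 beats.

2.5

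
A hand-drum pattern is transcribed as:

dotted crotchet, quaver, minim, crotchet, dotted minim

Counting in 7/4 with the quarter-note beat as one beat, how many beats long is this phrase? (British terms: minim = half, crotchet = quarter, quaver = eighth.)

One quarter-note beat = 2 eighth notes.
Convert each value to eighth notes: dotted crotchet = 3; quaver = 1; minim = 4; crotchet = 2; dotted minim = 6.
Sum: 3 + 1 + 4 + 2 + 6 = 16.
16 ÷ 2 = 8 beats.

8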